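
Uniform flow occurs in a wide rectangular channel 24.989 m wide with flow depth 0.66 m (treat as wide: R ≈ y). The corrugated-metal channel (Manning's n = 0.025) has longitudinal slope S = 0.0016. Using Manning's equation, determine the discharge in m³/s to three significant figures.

A = b·y = 24.989 × 0.66 = 16.49 m²
Wide channel: R ≈ y = 0.66 m
Q = (1/n)·A·R^(2/3)·S^(1/2) = (1/0.025) × 16.49 × 0.6600^(2/3) × 0.0016^(1/2) = 20.00 m³/s

20.0 m³/s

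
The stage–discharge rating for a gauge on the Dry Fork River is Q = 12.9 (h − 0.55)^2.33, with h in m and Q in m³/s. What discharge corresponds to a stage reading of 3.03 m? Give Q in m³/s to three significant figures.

107 m³/s

Q = 12.9 × (3.03 − 0.55)^2.33 = 12.9 × 2.48^2.33 = 107.1 m³/s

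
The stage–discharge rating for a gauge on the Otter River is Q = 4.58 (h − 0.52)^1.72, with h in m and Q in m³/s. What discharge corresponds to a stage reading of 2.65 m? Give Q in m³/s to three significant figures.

Q = 4.58 × (2.65 − 0.52)^1.72 = 4.58 × 2.13^1.72 = 16.81 m³/s

16.8 m³/s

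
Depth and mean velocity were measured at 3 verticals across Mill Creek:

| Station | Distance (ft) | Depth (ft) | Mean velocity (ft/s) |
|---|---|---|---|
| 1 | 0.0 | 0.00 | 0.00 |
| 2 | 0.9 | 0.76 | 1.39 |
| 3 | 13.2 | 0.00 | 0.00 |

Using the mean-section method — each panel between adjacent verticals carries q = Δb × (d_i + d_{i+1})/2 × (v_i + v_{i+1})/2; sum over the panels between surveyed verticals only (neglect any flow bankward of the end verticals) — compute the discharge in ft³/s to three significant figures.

Panel 1-2: Δb = 0.9 ft, d̄ = (0.00+0.76)/2 = 0.38, v̄ = (0.00+1.39)/2 = 0.695 → q = 0.9×0.38×0.695 = 0.2377 ft³/s
Panel 2-3: Δb = 12.3 ft, d̄ = (0.76+0.00)/2 = 0.38, v̄ = (1.39+0.00)/2 = 0.695 → q = 12.3×0.38×0.695 = 3.248 ft³/s
Q = Σ q = 3.486 ft³/s

3.49 ft³/s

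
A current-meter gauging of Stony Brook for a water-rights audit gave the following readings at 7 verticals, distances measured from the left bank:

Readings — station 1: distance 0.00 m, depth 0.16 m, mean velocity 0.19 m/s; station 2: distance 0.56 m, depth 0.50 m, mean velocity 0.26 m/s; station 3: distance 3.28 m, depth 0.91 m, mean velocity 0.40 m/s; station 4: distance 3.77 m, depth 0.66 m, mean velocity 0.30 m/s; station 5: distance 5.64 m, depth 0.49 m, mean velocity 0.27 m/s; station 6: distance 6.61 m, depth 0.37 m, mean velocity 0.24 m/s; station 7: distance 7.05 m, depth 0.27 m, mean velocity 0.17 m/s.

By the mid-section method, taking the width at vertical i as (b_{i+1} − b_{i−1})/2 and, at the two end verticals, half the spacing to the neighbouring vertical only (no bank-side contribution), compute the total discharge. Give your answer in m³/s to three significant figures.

w_1 = (0.56 − 0.00)/2 = 0.28 m; q_1 = 0.19 × 0.16 × 0.28 = 0.008512 m³/s
w_2 = (3.28 − 0.00)/2 = 1.64 m; q_2 = 0.26 × 0.50 × 1.64 = 0.2132 m³/s
w_3 = (3.77 − 0.56)/2 = 1.605 m; q_3 = 0.40 × 0.91 × 1.605 = 0.5842 m³/s
w_4 = (5.64 − 3.28)/2 = 1.18 m; q_4 = 0.30 × 0.66 × 1.18 = 0.2336 m³/s
w_5 = (6.61 − 3.77)/2 = 1.42 m; q_5 = 0.27 × 0.49 × 1.42 = 0.1879 m³/s
w_6 = (7.05 − 5.64)/2 = 0.705 m; q_6 = 0.24 × 0.37 × 0.705 = 0.06260 m³/s
w_7 = (7.05 − 6.61)/2 = 0.22 m; q_7 = 0.17 × 0.27 × 0.22 = 0.01010 m³/s
Q = Σ qᵢ = 1.300 m³/s

1.30 m³/s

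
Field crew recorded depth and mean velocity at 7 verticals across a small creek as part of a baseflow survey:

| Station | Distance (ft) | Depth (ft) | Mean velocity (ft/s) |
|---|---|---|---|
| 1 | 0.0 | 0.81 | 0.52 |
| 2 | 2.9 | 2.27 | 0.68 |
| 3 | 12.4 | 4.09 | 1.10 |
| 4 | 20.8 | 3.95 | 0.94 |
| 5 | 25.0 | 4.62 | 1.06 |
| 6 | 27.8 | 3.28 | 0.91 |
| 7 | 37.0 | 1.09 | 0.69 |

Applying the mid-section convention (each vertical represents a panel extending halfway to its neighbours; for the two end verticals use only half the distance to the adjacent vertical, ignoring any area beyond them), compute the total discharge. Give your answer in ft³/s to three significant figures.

112 ft³/s

w_1 = (2.9 − 0.0)/2 = 1.45 ft; q_1 = 0.52 × 0.81 × 1.45 = 0.6107 ft³/s
w_2 = (12.4 − 0.0)/2 = 6.2 ft; q_2 = 0.68 × 2.27 × 6.2 = 9.570 ft³/s
w_3 = (20.8 − 2.9)/2 = 8.95 ft; q_3 = 1.10 × 4.09 × 8.95 = 40.27 ft³/s
w_4 = (25.0 − 12.4)/2 = 6.3 ft; q_4 = 0.94 × 3.95 × 6.3 = 23.39 ft³/s
w_5 = (27.8 − 20.8)/2 = 3.5 ft; q_5 = 1.06 × 4.62 × 3.5 = 17.14 ft³/s
w_6 = (37.0 − 25.0)/2 = 6 ft; q_6 = 0.91 × 3.28 × 6 = 17.91 ft³/s
w_7 = (37.0 − 27.8)/2 = 4.6 ft; q_7 = 0.69 × 1.09 × 4.6 = 3.460 ft³/s
Q = Σ qᵢ = 112.3 ft³/s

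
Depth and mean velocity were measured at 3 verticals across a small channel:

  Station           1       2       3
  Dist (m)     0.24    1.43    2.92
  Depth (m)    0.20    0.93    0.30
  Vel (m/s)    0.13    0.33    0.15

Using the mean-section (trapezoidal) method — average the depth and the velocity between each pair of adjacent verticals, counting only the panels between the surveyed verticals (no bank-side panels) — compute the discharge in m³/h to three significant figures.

Panel 1-2: Δb = 1.19 m, d̄ = (0.20+0.93)/2 = 0.565, v̄ = (0.13+0.33)/2 = 0.23 → q = 1.19×0.565×0.23 = 0.1546 m³/s
Panel 2-3: Δb = 1.49 m, d̄ = (0.93+0.30)/2 = 0.615, v̄ = (0.33+0.15)/2 = 0.24 → q = 1.49×0.615×0.24 = 0.2199 m³/s
Q = Σ q = 0.3746 m³/s
= 0.3746 × 3600 = 1348 m³/h

1350 m³/h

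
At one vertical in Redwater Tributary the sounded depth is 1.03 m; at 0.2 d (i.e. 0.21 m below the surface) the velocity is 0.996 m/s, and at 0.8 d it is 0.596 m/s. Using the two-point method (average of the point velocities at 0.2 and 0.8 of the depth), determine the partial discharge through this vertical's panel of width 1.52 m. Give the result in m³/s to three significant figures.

1.25 m³/s

v̄ = (0.996 + 0.596) / 2 = 0.7960 m/s
q = v̄ × d × w = 0.7960 × 1.03 × 1.52 = 1.246 m³/s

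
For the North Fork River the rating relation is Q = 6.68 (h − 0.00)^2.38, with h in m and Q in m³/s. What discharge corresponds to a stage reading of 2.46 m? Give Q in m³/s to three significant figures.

56.9 m³/s

Q = 6.68 × (2.46 − 0.00)^2.38 = 6.68 × 2.46^2.38 = 56.91 m³/s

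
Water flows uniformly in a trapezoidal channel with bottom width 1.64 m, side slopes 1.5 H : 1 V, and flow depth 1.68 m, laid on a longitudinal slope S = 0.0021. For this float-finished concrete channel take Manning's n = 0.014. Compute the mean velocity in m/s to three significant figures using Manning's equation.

A = (b + z·y)·y = (1.64 + 1.5×1.68)×1.68 = 6.989 m²
P = b + 2y√(1+z²) = 1.64 + 2×1.68×√(1+1.5²) = 7.697 m
R = A/P = 6.989/7.697 = 0.9080 m
Q = (1/n)·A·R^(2/3)·S^(1/2) = (1/0.014) × 6.989 × 0.9080^(2/3) × 0.0021^(1/2) = 21.45 m³/s
V = Q/A = 21.45/6.989 = 3.069 m/s

3.07 m/s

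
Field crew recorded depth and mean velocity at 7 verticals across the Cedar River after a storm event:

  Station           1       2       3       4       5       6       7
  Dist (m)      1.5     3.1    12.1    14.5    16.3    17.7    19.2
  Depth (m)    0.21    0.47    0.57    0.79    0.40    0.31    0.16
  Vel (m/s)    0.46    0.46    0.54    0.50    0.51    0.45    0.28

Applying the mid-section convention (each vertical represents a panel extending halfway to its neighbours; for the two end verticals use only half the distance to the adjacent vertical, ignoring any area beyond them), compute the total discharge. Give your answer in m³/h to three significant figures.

w_1 = (3.1 − 1.5)/2 = 0.8 m; q_1 = 0.46 × 0.21 × 0.8 = 0.07728 m³/s
w_2 = (12.1 − 1.5)/2 = 5.3 m; q_2 = 0.46 × 0.47 × 5.3 = 1.146 m³/s
w_3 = (14.5 − 3.1)/2 = 5.7 m; q_3 = 0.54 × 0.57 × 5.7 = 1.754 m³/s
w_4 = (16.3 − 12.1)/2 = 2.1 m; q_4 = 0.50 × 0.79 × 2.1 = 0.8295 m³/s
w_5 = (17.7 − 14.5)/2 = 1.6 m; q_5 = 0.51 × 0.40 × 1.6 = 0.3264 m³/s
w_6 = (19.2 − 16.3)/2 = 1.45 m; q_6 = 0.45 × 0.31 × 1.45 = 0.2023 m³/s
w_7 = (19.2 − 17.7)/2 = 0.75 m; q_7 = 0.28 × 0.16 × 0.75 = 0.03360 m³/s
Q = Σ qᵢ = 4.369 m³/s
= 4.369 × 3600 = 15730 m³/h

15700 m³/h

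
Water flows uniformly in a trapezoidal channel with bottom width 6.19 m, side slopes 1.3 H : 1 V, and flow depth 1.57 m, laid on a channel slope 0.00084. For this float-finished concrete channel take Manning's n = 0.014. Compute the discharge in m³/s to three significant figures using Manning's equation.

A = (b + z·y)·y = (6.19 + 1.3×1.57)×1.57 = 12.92 m²
P = b + 2y√(1+z²) = 6.19 + 2×1.57×√(1+1.3²) = 11.34 m
R = A/P = 12.92/11.34 = 1.140 m
Q = (1/n)·A·R^(2/3)·S^(1/2) = (1/0.014) × 12.92 × 1.140^(2/3) × 0.00084^(1/2) = 29.19 m³/s

29.2 m³/s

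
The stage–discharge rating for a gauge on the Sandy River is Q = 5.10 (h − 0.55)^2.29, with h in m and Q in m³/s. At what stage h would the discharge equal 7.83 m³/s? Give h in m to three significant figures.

h − h₀ = (Q/C)^(1/b) = (7.83/5.10)^(1/2.29) = 1.206 m
h = 0.55 + 1.206 = 1.756 m

1.76 m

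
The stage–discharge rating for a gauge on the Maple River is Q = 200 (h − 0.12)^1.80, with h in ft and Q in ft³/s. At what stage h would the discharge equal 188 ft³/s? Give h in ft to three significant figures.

h − h₀ = (Q/C)^(1/b) = (188/200)^(1/1.80) = 0.9662 ft
h = 0.12 + 0.9662 = 1.086 ft

1.09 ft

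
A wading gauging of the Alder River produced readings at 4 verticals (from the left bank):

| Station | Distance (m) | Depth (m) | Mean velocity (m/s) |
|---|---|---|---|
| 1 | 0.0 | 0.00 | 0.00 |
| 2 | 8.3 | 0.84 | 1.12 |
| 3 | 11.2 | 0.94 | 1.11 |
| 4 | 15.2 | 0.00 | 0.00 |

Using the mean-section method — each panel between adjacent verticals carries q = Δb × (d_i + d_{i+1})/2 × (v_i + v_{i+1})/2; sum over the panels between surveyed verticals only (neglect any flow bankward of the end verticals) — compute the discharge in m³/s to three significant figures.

5.87 m³/s

Panel 1-2: Δb = 8.3 m, d̄ = (0.00+0.84)/2 = 0.42, v̄ = (0.00+1.12)/2 = 0.56 → q = 8.3×0.42×0.56 = 1.952 m³/s
Panel 2-3: Δb = 2.9 m, d̄ = (0.84+0.94)/2 = 0.89, v̄ = (1.12+1.11)/2 = 1.115 → q = 2.9×0.89×1.115 = 2.878 m³/s
Panel 3-4: Δb = 4 m, d̄ = (0.94+0.00)/2 = 0.47, v̄ = (1.11+0.00)/2 = 0.555 → q = 4×0.47×0.555 = 1.043 m³/s
Q = Σ q = 5.873 m³/s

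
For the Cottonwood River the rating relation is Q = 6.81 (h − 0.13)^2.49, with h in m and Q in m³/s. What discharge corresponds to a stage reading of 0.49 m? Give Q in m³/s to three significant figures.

Q = 6.81 × (0.49 − 0.13)^2.49 = 6.81 × 0.36^2.49 = 0.5350 m³/s

0.535 m³/s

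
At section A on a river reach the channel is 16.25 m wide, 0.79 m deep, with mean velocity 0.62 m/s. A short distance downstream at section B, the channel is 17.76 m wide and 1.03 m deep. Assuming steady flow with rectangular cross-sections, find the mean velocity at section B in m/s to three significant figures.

Q = A₁V₁ = (16.25×0.79) × 0.62 = 7.959 m³/s
A₂ = 17.76 × 1.03 = 18.29 m²
V₂ = Q/A₂ = 7.959/18.29 = 0.4351 m/s

0.435 m/s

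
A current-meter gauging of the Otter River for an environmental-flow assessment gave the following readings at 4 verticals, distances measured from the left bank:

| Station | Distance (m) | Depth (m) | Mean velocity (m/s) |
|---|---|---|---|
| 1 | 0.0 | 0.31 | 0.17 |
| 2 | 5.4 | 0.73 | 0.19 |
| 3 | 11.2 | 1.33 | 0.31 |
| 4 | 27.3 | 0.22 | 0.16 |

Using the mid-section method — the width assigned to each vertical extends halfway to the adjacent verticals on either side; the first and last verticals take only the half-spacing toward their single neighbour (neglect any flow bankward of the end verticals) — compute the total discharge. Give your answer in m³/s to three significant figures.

w_1 = (5.4 − 0.0)/2 = 2.7 m; q_1 = 0.17 × 0.31 × 2.7 = 0.1423 m³/s
w_2 = (11.2 − 0.0)/2 = 5.6 m; q_2 = 0.19 × 0.73 × 5.6 = 0.7767 m³/s
w_3 = (27.3 − 5.4)/2 = 10.95 m; q_3 = 0.31 × 1.33 × 10.95 = 4.515 m³/s
w_4 = (27.3 − 11.2)/2 = 8.05 m; q_4 = 0.16 × 0.22 × 8.05 = 0.2834 m³/s
Q = Σ qᵢ = 5.717 m³/s

5.72 m³/s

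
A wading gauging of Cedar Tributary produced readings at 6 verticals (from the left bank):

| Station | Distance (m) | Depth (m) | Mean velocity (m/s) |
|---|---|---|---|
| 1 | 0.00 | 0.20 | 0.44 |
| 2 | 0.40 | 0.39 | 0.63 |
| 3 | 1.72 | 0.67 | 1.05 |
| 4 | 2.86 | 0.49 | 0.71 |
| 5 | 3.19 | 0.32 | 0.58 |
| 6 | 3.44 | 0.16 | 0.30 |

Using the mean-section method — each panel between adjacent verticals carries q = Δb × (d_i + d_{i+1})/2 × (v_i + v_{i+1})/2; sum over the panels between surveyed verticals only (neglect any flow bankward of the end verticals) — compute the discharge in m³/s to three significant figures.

Panel 1-2: Δb = 0.4 m, d̄ = (0.20+0.39)/2 = 0.295, v̄ = (0.44+0.63)/2 = 0.535 → q = 0.4×0.295×0.535 = 0.06313 m³/s
Panel 2-3: Δb = 1.32 m, d̄ = (0.39+0.67)/2 = 0.53, v̄ = (0.63+1.05)/2 = 0.84 → q = 1.32×0.53×0.84 = 0.5877 m³/s
Panel 3-4: Δb = 1.14 m, d̄ = (0.67+0.49)/2 = 0.58, v̄ = (1.05+0.71)/2 = 0.88 → q = 1.14×0.58×0.88 = 0.5819 m³/s
Panel 4-5: Δb = 0.33 m, d̄ = (0.49+0.32)/2 = 0.405, v̄ = (0.71+0.58)/2 = 0.645 → q = 0.33×0.405×0.645 = 0.08620 m³/s
Panel 5-6: Δb = 0.25 m, d̄ = (0.32+0.16)/2 = 0.24, v̄ = (0.58+0.30)/2 = 0.44 → q = 0.25×0.24×0.44 = 0.02640 m³/s
Q = Σ q = 1.345 m³/s

1.35 m³/s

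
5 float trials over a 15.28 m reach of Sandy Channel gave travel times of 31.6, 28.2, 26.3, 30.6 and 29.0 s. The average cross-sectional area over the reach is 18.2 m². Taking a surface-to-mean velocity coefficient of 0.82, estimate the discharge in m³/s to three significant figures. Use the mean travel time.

7.83 m³/s

t̄ = (31.6 + 28.2 + 26.3 + 30.6 + 29.0) / 5 = 29.14 s
v_surface = L / t̄ = 15.28 / 29.14 = 0.5244 m/s
v_mean = 0.82 × 0.5244 = 0.4300 m/s
Q = A × v_mean = 18.2 × 0.4300 = 7.826 m³/s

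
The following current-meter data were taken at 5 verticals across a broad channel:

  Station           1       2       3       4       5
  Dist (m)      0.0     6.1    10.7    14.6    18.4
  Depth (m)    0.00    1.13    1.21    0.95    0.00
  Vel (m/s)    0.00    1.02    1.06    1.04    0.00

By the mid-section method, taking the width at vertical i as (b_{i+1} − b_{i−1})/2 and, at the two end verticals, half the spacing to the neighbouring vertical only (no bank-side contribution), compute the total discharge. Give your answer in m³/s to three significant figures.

15.4 m³/s

w_2 = (10.7 − 0.0)/2 = 5.35 m; q_2 = 1.02 × 1.13 × 5.35 = 6.166 m³/s
w_3 = (14.6 − 6.1)/2 = 4.25 m; q_3 = 1.06 × 1.21 × 4.25 = 5.451 m³/s
w_4 = (18.4 − 10.7)/2 = 3.85 m; q_4 = 1.04 × 0.95 × 3.85 = 3.804 m³/s
Stations 1, 5 contribute zero (depth or velocity is 0).
Q = Σ qᵢ = 15.42 m³/s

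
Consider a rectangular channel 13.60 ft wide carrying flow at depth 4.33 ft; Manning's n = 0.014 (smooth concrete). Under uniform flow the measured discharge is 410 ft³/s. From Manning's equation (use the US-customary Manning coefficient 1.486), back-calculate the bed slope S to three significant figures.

A = b·y = 13.60 × 4.33 = 58.89 ft²
P = b + 2y = 13.60 + 2×4.33 = 22.26 ft
R = A/P = 58.89/22.26 = 2.645 ft
S = (Q·n / (1.486·A·R^(2/3)))² = (410×0.014 / (1.486×58.89×1.913))² = 0.001176

0.00118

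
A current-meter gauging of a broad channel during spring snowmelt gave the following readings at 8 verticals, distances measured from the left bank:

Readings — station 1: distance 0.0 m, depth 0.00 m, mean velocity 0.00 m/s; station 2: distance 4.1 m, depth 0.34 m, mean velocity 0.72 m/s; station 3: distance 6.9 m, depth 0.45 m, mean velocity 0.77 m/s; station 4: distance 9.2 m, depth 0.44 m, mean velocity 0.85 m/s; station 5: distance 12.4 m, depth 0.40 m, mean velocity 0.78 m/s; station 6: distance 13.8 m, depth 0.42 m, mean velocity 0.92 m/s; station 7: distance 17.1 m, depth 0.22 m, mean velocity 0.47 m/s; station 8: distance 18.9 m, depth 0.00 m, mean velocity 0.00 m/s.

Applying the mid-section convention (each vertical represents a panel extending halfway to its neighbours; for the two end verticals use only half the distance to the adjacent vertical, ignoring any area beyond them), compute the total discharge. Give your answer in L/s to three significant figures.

4650 L/s

w_2 = (6.9 − 0.0)/2 = 3.45 m; q_2 = 0.72 × 0.34 × 3.45 = 0.8446 m³/s
w_3 = (9.2 − 4.1)/2 = 2.55 m; q_3 = 0.77 × 0.45 × 2.55 = 0.8836 m³/s
w_4 = (12.4 − 6.9)/2 = 2.75 m; q_4 = 0.85 × 0.44 × 2.75 = 1.029 m³/s
w_5 = (13.8 − 9.2)/2 = 2.3 m; q_5 = 0.78 × 0.40 × 2.3 = 0.7176 m³/s
w_6 = (17.1 − 12.4)/2 = 2.35 m; q_6 = 0.92 × 0.42 × 2.35 = 0.9080 m³/s
w_7 = (18.9 − 13.8)/2 = 2.55 m; q_7 = 0.47 × 0.22 × 2.55 = 0.2637 m³/s
Stations 1, 8 contribute zero (depth or velocity is 0).
Q = Σ qᵢ = 4.646 m³/s
= 4.646 × 1000 = 4646 L/s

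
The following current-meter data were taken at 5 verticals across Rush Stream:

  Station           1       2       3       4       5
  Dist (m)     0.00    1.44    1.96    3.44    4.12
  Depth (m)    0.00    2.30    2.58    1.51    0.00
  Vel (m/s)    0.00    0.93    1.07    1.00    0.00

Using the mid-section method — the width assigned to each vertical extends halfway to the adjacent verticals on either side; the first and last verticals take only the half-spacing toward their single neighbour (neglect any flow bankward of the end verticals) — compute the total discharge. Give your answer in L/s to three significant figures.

6490 L/s

w_2 = (1.96 − 0.00)/2 = 0.98 m; q_2 = 0.93 × 2.30 × 0.98 = 2.096 m³/s
w_3 = (3.44 − 1.44)/2 = 1 m; q_3 = 1.07 × 2.58 × 1 = 2.761 m³/s
w_4 = (4.12 − 1.96)/2 = 1.08 m; q_4 = 1.00 × 1.51 × 1.08 = 1.631 m³/s
Stations 1, 5 contribute zero (depth or velocity is 0).
Q = Σ qᵢ = 6.488 m³/s
= 6.488 × 1000 = 6488 L/s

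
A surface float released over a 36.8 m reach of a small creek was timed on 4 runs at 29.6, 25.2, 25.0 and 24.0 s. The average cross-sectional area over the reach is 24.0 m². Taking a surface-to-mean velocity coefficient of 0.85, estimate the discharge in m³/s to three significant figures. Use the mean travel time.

t̄ = (29.6 + 25.2 + 25.0 + 24.0) / 4 = 25.95 s
v_surface = L / t̄ = 36.8 / 25.95 = 1.418 m/s
v_mean = 0.85 × 1.418 = 1.205 m/s
Q = A × v_mean = 24.0 × 1.205 = 28.93 m³/s

28.9 m³/s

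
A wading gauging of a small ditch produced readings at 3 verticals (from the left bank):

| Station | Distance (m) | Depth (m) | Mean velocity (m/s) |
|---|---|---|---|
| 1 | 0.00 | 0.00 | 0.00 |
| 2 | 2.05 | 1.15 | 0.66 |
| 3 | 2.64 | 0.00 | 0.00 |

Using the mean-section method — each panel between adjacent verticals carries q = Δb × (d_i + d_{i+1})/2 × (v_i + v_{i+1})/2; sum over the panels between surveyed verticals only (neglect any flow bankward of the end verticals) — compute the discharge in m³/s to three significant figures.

Panel 1-2: Δb = 2.05 m, d̄ = (0.00+1.15)/2 = 0.575, v̄ = (0.00+0.66)/2 = 0.33 → q = 2.05×0.575×0.33 = 0.3890 m³/s
Panel 2-3: Δb = 0.59 m, d̄ = (1.15+0.00)/2 = 0.575, v̄ = (0.66+0.00)/2 = 0.33 → q = 0.59×0.575×0.33 = 0.1120 m³/s
Q = Σ q = 0.5009 m³/s

0.501 m³/s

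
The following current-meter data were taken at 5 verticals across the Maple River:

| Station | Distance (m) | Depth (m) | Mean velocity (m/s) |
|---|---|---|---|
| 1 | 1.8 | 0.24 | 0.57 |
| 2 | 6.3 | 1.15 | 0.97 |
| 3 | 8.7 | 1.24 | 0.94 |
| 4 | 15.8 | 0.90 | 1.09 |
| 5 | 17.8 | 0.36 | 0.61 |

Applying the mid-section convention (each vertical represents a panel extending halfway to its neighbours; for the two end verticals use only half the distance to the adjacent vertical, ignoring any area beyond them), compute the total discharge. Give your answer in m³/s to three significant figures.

w_1 = (6.3 − 1.8)/2 = 2.25 m; q_1 = 0.57 × 0.24 × 2.25 = 0.3078 m³/s
w_2 = (8.7 − 1.8)/2 = 3.45 m; q_2 = 0.97 × 1.15 × 3.45 = 3.848 m³/s
w_3 = (15.8 − 6.3)/2 = 4.75 m; q_3 = 0.94 × 1.24 × 4.75 = 5.537 m³/s
w_4 = (17.8 − 8.7)/2 = 4.55 m; q_4 = 1.09 × 0.90 × 4.55 = 4.464 m³/s
w_5 = (17.8 − 15.8)/2 = 1 m; q_5 = 0.61 × 0.36 × 1 = 0.2196 m³/s
Q = Σ qᵢ = 14.38 m³/s

14.4 m³/s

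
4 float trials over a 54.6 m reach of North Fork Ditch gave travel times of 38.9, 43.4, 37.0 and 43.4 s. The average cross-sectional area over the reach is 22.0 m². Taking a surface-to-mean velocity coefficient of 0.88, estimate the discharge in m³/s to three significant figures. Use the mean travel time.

t̄ = (38.9 + 43.4 + 37.0 + 43.4) / 4 = 40.675 s
v_surface = L / t̄ = 54.6 / 40.675 = 1.342 m/s
v_mean = 0.88 × 1.342 = 1.181 m/s
Q = A × v_mean = 22.0 × 1.181 = 25.99 m³/s

26.0 m³/s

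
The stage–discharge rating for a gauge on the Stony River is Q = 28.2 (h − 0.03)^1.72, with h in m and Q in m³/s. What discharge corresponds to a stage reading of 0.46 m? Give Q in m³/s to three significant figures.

6.60 m³/s

Q = 28.2 × (0.46 − 0.03)^1.72 = 28.2 × 0.43^1.72 = 6.604 m³/s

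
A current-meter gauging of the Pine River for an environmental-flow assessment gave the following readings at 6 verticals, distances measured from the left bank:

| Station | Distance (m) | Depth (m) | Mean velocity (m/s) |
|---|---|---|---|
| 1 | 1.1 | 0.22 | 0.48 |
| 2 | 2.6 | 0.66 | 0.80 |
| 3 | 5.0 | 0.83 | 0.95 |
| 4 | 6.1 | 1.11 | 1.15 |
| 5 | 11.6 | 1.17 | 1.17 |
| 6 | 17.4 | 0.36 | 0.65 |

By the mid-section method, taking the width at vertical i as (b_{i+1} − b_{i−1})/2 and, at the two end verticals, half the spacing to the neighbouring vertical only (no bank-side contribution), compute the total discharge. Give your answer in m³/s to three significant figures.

15.1 m³/s

w_1 = (2.6 − 1.1)/2 = 0.75 m; q_1 = 0.48 × 0.22 × 0.75 = 0.07920 m³/s
w_2 = (5.0 − 1.1)/2 = 1.95 m; q_2 = 0.80 × 0.66 × 1.95 = 1.030 m³/s
w_3 = (6.1 − 2.6)/2 = 1.75 m; q_3 = 0.95 × 0.83 × 1.75 = 1.380 m³/s
w_4 = (11.6 − 5.0)/2 = 3.3 m; q_4 = 1.15 × 1.11 × 3.3 = 4.212 m³/s
w_5 = (17.4 − 6.1)/2 = 5.65 m; q_5 = 1.17 × 1.17 × 5.65 = 7.734 m³/s
w_6 = (17.4 − 11.6)/2 = 2.9 m; q_6 = 0.65 × 0.36 × 2.9 = 0.6786 m³/s
Q = Σ qᵢ = 15.11 m³/s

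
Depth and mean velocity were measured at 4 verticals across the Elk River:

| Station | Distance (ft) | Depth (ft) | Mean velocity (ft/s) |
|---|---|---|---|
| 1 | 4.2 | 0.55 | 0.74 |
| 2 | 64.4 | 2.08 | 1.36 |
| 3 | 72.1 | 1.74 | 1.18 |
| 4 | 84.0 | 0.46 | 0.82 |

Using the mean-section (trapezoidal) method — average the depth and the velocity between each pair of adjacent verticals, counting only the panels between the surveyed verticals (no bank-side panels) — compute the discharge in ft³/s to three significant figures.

Panel 1-2: Δb = 60.2 ft, d̄ = (0.55+2.08)/2 = 1.315, v̄ = (0.74+1.36)/2 = 1.05 → q = 60.2×1.315×1.05 = 83.12 ft³/s
Panel 2-3: Δb = 7.7 ft, d̄ = (2.08+1.74)/2 = 1.91, v̄ = (1.36+1.18)/2 = 1.27 → q = 7.7×1.91×1.27 = 18.68 ft³/s
Panel 3-4: Δb = 11.9 ft, d̄ = (1.74+0.46)/2 = 1.1, v̄ = (1.18+0.82)/2 = 1 → q = 11.9×1.1×1 = 13.09 ft³/s
Q = Σ q = 114.9 ft³/s

115 ft³/s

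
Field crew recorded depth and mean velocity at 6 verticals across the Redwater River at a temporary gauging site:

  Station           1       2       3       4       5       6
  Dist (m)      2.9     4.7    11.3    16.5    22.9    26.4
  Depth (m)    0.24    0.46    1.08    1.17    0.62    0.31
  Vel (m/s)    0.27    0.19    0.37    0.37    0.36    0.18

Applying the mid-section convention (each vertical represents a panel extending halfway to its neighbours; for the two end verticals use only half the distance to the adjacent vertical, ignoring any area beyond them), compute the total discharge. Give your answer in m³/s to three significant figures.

w_1 = (4.7 − 2.9)/2 = 0.9 m; q_1 = 0.27 × 0.24 × 0.9 = 0.05832 m³/s
w_2 = (11.3 − 2.9)/2 = 4.2 m; q_2 = 0.19 × 0.46 × 4.2 = 0.3671 m³/s
w_3 = (16.5 − 4.7)/2 = 5.9 m; q_3 = 0.37 × 1.08 × 5.9 = 2.358 m³/s
w_4 = (22.9 − 11.3)/2 = 5.8 m; q_4 = 0.37 × 1.17 × 5.8 = 2.511 m³/s
w_5 = (26.4 − 16.5)/2 = 4.95 m; q_5 = 0.36 × 0.62 × 4.95 = 1.105 m³/s
w_6 = (26.4 − 22.9)/2 = 1.75 m; q_6 = 0.18 × 0.31 × 1.75 = 0.09765 m³/s
Q = Σ qᵢ = 6.496 m³/s

6.50 m³/s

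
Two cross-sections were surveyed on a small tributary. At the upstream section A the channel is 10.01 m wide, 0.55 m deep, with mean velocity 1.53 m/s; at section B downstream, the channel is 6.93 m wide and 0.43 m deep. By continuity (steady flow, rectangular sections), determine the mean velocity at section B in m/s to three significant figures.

Q = A₁V₁ = (10.01×0.55) × 1.53 = 8.423 m³/s
A₂ = 6.93 × 0.43 = 2.980 m²
V₂ = Q/A₂ = 8.423/2.980 = 2.827 m/s

2.83 m/s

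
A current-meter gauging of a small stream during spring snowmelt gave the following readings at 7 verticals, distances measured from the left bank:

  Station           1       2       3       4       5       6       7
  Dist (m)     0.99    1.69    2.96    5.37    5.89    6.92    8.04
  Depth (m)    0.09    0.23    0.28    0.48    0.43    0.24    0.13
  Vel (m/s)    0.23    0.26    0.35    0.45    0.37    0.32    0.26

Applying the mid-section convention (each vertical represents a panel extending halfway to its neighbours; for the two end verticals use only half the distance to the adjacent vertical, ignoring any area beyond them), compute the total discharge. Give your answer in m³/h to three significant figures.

w_1 = (1.69 − 0.99)/2 = 0.35 m; q_1 = 0.23 × 0.09 × 0.35 = 0.007245 m³/s
w_2 = (2.96 − 0.99)/2 = 0.985 m; q_2 = 0.26 × 0.23 × 0.985 = 0.05890 m³/s
w_3 = (5.37 − 1.69)/2 = 1.84 m; q_3 = 0.35 × 0.28 × 1.84 = 0.1803 m³/s
w_4 = (5.89 − 2.96)/2 = 1.465 m; q_4 = 0.45 × 0.48 × 1.465 = 0.3164 m³/s
w_5 = (6.92 − 5.37)/2 = 0.775 m; q_5 = 0.37 × 0.43 × 0.775 = 0.1233 m³/s
w_6 = (8.04 − 5.89)/2 = 1.075 m; q_6 = 0.32 × 0.24 × 1.075 = 0.08256 m³/s
w_7 = (8.04 − 6.92)/2 = 0.56 m; q_7 = 0.26 × 0.13 × 0.56 = 0.01893 m³/s
Q = Σ qᵢ = 0.7877 m³/s
= 0.7877 × 3600 = 2836 m³/h

2840 m³/h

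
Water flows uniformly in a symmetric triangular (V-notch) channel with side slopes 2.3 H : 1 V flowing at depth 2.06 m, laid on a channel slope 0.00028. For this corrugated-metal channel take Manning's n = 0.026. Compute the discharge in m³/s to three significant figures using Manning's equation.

6.05 m³/s

A = z·y² = 2.3×2.06² = 9.760 m²
P = 2y√(1+z²) = 2×2.06×√(1+2.3²) = 10.33 m
R = A/P = 9.760/10.33 = 0.9446 m
Q = (1/n)·A·R^(2/3)·S^(1/2) = (1/0.026) × 9.760 × 0.9446^(2/3) × 0.00028^(1/2) = 6.047 m³/s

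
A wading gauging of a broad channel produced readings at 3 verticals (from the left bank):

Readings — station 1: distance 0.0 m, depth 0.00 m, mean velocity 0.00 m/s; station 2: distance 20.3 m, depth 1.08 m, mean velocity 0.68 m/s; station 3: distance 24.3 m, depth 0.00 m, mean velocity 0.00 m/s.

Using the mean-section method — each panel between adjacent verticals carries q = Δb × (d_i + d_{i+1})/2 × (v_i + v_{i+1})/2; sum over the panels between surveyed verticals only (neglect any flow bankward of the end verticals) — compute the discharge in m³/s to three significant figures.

Panel 1-2: Δb = 20.3 m, d̄ = (0.00+1.08)/2 = 0.54, v̄ = (0.00+0.68)/2 = 0.34 → q = 20.3×0.54×0.34 = 3.727 m³/s
Panel 2-3: Δb = 4 m, d̄ = (1.08+0.00)/2 = 0.54, v̄ = (0.68+0.00)/2 = 0.34 → q = 4×0.54×0.34 = 0.7344 m³/s
Q = Σ q = 4.461 m³/s

4.46 m³/s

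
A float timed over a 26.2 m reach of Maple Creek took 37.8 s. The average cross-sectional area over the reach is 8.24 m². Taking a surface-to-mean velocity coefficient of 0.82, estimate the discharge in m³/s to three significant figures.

4.68 m³/s

v_surface = L / t̄ = 26.2 / 37.8 = 0.6931 m/s
v_mean = 0.82 × 0.6931 = 0.5684 m/s
Q = A × v_mean = 8.24 × 0.5684 = 4.683 m³/s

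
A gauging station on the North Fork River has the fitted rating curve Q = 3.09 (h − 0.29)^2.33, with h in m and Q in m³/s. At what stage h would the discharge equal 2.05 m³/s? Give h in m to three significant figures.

1.13 m

h − h₀ = (Q/C)^(1/b) = (2.05/3.09)^(1/2.33) = 0.8385 m
h = 0.29 + 0.8385 = 1.129 m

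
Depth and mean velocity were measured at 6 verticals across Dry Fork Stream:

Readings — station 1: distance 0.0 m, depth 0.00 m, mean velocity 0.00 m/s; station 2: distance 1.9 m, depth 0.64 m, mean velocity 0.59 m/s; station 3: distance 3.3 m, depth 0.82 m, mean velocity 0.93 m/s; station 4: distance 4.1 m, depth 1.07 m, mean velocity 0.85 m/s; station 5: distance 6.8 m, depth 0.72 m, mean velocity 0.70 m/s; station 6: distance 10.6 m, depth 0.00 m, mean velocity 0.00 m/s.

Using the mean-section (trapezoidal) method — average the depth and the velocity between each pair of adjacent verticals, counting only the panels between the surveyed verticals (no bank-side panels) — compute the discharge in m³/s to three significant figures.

3.98 m³/s

Panel 1-2: Δb = 1.9 m, d̄ = (0.00+0.64)/2 = 0.32, v̄ = (0.00+0.59)/2 = 0.295 → q = 1.9×0.32×0.295 = 0.1794 m³/s
Panel 2-3: Δb = 1.4 m, d̄ = (0.64+0.82)/2 = 0.73, v̄ = (0.59+0.93)/2 = 0.76 → q = 1.4×0.73×0.76 = 0.7767 m³/s
Panel 3-4: Δb = 0.8 m, d̄ = (0.82+1.07)/2 = 0.945, v̄ = (0.93+0.85)/2 = 0.89 → q = 0.8×0.945×0.89 = 0.6728 m³/s
Panel 4-5: Δb = 2.7 m, d̄ = (1.07+0.72)/2 = 0.895, v̄ = (0.85+0.70)/2 = 0.775 → q = 2.7×0.895×0.775 = 1.873 m³/s
Panel 5-6: Δb = 3.8 m, d̄ = (0.72+0.00)/2 = 0.36, v̄ = (0.70+0.00)/2 = 0.35 → q = 3.8×0.36×0.35 = 0.4788 m³/s
Q = Σ q = 3.981 m³/s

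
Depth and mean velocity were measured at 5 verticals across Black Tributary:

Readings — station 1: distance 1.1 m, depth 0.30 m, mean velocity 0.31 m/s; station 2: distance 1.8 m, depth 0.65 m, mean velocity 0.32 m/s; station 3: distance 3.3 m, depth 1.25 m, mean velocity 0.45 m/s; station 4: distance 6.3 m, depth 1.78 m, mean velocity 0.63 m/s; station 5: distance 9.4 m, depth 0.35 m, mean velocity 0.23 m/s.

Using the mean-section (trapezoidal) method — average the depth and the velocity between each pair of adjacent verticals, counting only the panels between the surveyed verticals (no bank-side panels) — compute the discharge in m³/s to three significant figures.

4.53 m³/s

Panel 1-2: Δb = 0.7 m, d̄ = (0.30+0.65)/2 = 0.475, v̄ = (0.31+0.32)/2 = 0.315 → q = 0.7×0.475×0.315 = 0.1047 m³/s
Panel 2-3: Δb = 1.5 m, d̄ = (0.65+1.25)/2 = 0.95, v̄ = (0.32+0.45)/2 = 0.385 → q = 1.5×0.95×0.385 = 0.5486 m³/s
Panel 3-4: Δb = 3 m, d̄ = (1.25+1.78)/2 = 1.515, v̄ = (0.45+0.63)/2 = 0.54 → q = 3×1.515×0.54 = 2.454 m³/s
Panel 4-5: Δb = 3.1 m, d̄ = (1.78+0.35)/2 = 1.065, v̄ = (0.63+0.23)/2 = 0.43 → q = 3.1×1.065×0.43 = 1.420 m³/s
Q = Σ q = 4.527 m³/s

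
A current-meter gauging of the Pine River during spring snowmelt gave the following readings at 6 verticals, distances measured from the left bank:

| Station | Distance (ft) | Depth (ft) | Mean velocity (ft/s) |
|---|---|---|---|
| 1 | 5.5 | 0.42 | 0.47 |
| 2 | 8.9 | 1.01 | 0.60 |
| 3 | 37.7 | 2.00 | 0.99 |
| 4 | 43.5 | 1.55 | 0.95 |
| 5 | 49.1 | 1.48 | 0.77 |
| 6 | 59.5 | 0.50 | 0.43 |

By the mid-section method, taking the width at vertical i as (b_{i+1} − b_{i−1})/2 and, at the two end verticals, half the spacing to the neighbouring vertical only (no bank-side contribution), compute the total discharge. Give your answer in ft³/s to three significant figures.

63.0 ft³/s

w_1 = (8.9 − 5.5)/2 = 1.7 ft; q_1 = 0.47 × 0.42 × 1.7 = 0.3356 ft³/s
w_2 = (37.7 − 5.5)/2 = 16.1 ft; q_2 = 0.60 × 1.01 × 16.1 = 9.757 ft³/s
w_3 = (43.5 − 8.9)/2 = 17.3 ft; q_3 = 0.99 × 2.00 × 17.3 = 34.25 ft³/s
w_4 = (49.1 − 37.7)/2 = 5.7 ft; q_4 = 0.95 × 1.55 × 5.7 = 8.393 ft³/s
w_5 = (59.5 − 43.5)/2 = 8 ft; q_5 = 0.77 × 1.48 × 8 = 9.117 ft³/s
w_6 = (59.5 − 49.1)/2 = 5.2 ft; q_6 = 0.43 × 0.50 × 5.2 = 1.118 ft³/s
Q = Σ qᵢ = 62.97 ft³/s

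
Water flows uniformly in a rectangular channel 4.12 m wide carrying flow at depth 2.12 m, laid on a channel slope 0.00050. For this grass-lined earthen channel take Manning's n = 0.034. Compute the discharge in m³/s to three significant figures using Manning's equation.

A = b·y = 4.12 × 2.12 = 8.734 m²
P = b + 2y = 4.12 + 2×2.12 = 8.360 m
R = A/P = 8.734/8.360 = 1.045 m
Q = (1/n)·A·R^(2/3)·S^(1/2) = (1/0.034) × 8.734 × 1.045^(2/3) × 0.00050^(1/2) = 5.915 m³/s

5.91 m³/s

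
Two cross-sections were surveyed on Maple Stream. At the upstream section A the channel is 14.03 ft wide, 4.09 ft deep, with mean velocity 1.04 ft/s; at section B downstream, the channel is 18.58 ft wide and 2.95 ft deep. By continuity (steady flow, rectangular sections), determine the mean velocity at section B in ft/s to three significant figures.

1.09 ft/s

Q = A₁V₁ = (14.03×4.09) × 1.04 = 59.68 ft³/s
A₂ = 18.58 × 2.95 = 54.81 ft²
V₂ = Q/A₂ = 59.68/54.81 = 1.089 ft/s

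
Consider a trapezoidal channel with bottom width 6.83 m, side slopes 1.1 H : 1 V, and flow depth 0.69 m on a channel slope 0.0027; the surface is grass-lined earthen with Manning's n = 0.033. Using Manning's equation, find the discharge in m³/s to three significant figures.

A = (b + z·y)·y = (6.83 + 1.1×0.69)×0.69 = 5.236 m²
P = b + 2y√(1+z²) = 6.83 + 2×0.69×√(1+1.1²) = 8.882 m
R = A/P = 5.236/8.882 = 0.5896 m
Q = (1/n)·A·R^(2/3)·S^(1/2) = (1/0.033) × 5.236 × 0.5896^(2/3) × 0.0027^(1/2) = 5.797 m³/s

5.80 m³/s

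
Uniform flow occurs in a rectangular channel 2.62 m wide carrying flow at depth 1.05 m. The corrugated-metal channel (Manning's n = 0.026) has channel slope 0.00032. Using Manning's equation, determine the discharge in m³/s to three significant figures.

1.32 m³/s

A = b·y = 2.62 × 1.05 = 2.751 m²
P = b + 2y = 2.62 + 2×1.05 = 4.720 m
R = A/P = 2.751/4.720 = 0.5828 m
Q = (1/n)·A·R^(2/3)·S^(1/2) = (1/0.026) × 2.751 × 0.5828^(2/3) × 0.00032^(1/2) = 1.321 m³/s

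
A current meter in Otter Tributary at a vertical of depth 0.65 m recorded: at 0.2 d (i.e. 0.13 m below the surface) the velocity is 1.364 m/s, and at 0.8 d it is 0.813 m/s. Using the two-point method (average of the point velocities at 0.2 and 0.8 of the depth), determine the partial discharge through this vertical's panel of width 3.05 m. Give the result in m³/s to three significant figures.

2.16 m³/s

v̄ = (1.364 + 0.813) / 2 = 1.089 m/s
q = v̄ × d × w = 1.089 × 0.65 × 3.05 = 2.158 m³/s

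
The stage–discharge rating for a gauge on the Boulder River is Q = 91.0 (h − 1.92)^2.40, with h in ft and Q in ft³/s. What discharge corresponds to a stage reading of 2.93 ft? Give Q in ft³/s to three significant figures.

Q = 91.0 × (2.93 − 1.92)^2.40 = 91.0 × 1.01^2.40 = 93.20 ft³/s

93.2 ft³/s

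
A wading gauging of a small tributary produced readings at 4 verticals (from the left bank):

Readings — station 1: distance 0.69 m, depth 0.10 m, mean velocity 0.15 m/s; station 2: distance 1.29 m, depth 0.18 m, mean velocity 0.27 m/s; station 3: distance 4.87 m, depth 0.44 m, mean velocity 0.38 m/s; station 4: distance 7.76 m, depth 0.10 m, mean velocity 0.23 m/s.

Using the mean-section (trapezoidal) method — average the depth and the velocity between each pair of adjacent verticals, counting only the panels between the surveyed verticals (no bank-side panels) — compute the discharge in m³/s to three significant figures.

0.616 m³/s

Panel 1-2: Δb = 0.6 m, d̄ = (0.10+0.18)/2 = 0.14, v̄ = (0.15+0.27)/2 = 0.21 → q = 0.6×0.14×0.21 = 0.01764 m³/s
Panel 2-3: Δb = 3.58 m, d̄ = (0.18+0.44)/2 = 0.31, v̄ = (0.27+0.38)/2 = 0.325 → q = 3.58×0.31×0.325 = 0.3607 m³/s
Panel 3-4: Δb = 2.89 m, d̄ = (0.44+0.10)/2 = 0.27, v̄ = (0.38+0.23)/2 = 0.305 → q = 2.89×0.27×0.305 = 0.2380 m³/s
Q = Σ q = 0.6163 m³/s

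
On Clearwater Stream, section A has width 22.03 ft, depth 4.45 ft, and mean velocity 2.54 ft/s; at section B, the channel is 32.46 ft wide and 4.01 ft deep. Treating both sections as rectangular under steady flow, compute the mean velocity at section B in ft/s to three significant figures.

1.91 ft/s

Q = A₁V₁ = (22.03×4.45) × 2.54 = 249.0 ft³/s
A₂ = 32.46 × 4.01 = 130.2 ft²
V₂ = Q/A₂ = 249.0/130.2 = 1.913 ft/s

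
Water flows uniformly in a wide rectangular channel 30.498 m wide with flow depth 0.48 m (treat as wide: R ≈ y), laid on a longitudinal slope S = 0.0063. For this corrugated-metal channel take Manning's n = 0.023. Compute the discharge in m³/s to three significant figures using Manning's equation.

A = b·y = 30.498 × 0.48 = 14.64 m²
Wide channel: R ≈ y = 0.48 m
Q = (1/n)·A·R^(2/3)·S^(1/2) = (1/0.023) × 14.64 × 0.4800^(2/3) × 0.0063^(1/2) = 30.97 m³/s

31.0 m³/s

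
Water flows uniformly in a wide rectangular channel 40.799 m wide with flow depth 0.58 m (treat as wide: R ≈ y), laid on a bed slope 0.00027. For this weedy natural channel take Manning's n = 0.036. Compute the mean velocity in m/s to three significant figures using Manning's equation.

0.317 m/s

A = b·y = 40.799 × 0.58 = 23.66 m²
Wide channel: R ≈ y = 0.58 m
Q = (1/n)·A·R^(2/3)·S^(1/2) = (1/0.036) × 23.66 × 0.5800^(2/3) × 0.00027^(1/2) = 7.512 m³/s
V = Q/A = 7.512/23.66 = 0.3174 m/s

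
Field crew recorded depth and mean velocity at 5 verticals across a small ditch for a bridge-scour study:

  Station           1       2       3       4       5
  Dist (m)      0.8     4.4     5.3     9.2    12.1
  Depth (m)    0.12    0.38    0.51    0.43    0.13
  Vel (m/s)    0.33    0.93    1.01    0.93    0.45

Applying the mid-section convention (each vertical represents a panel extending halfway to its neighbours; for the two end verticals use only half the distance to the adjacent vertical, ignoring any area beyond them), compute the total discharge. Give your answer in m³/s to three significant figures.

3.55 m³/s

w_1 = (4.4 − 0.8)/2 = 1.8 m; q_1 = 0.33 × 0.12 × 1.8 = 0.07128 m³/s
w_2 = (5.3 − 0.8)/2 = 2.25 m; q_2 = 0.93 × 0.38 × 2.25 = 0.7952 m³/s
w_3 = (9.2 − 4.4)/2 = 2.4 m; q_3 = 1.01 × 0.51 × 2.4 = 1.236 m³/s
w_4 = (12.1 − 5.3)/2 = 3.4 m; q_4 = 0.93 × 0.43 × 3.4 = 1.360 m³/s
w_5 = (12.1 − 9.2)/2 = 1.45 m; q_5 = 0.45 × 0.13 × 1.45 = 0.08483 m³/s
Q = Σ qᵢ = 3.547 m³/s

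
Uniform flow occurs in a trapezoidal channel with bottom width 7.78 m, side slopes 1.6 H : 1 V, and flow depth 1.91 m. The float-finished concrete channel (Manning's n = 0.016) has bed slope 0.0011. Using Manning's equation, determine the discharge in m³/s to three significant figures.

53.2 m³/s

A = (b + z·y)·y = (7.78 + 1.6×1.91)×1.91 = 20.70 m²
P = b + 2y√(1+z²) = 7.78 + 2×1.91×√(1+1.6²) = 14.99 m
R = A/P = 20.70/14.99 = 1.381 m
Q = (1/n)·A·R^(2/3)·S^(1/2) = (1/0.016) × 20.70 × 1.381^(2/3) × 0.0011^(1/2) = 53.20 m³/s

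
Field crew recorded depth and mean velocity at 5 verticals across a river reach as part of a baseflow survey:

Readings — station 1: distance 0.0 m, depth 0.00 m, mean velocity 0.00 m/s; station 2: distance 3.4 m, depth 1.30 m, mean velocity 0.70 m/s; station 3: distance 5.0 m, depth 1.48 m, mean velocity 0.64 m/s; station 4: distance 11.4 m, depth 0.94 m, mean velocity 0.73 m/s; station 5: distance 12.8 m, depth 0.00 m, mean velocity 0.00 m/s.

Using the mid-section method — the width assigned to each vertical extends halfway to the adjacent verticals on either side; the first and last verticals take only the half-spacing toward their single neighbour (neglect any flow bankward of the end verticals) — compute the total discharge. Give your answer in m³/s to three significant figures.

8.74 m³/s

w_2 = (5.0 − 0.0)/2 = 2.5 m; q_2 = 0.70 × 1.30 × 2.5 = 2.275 m³/s
w_3 = (11.4 − 3.4)/2 = 4 m; q_3 = 0.64 × 1.48 × 4 = 3.789 m³/s
w_4 = (12.8 − 5.0)/2 = 3.9 m; q_4 = 0.73 × 0.94 × 3.9 = 2.676 m³/s
Stations 1, 5 contribute zero (depth or velocity is 0).
Q = Σ qᵢ = 8.740 m³/s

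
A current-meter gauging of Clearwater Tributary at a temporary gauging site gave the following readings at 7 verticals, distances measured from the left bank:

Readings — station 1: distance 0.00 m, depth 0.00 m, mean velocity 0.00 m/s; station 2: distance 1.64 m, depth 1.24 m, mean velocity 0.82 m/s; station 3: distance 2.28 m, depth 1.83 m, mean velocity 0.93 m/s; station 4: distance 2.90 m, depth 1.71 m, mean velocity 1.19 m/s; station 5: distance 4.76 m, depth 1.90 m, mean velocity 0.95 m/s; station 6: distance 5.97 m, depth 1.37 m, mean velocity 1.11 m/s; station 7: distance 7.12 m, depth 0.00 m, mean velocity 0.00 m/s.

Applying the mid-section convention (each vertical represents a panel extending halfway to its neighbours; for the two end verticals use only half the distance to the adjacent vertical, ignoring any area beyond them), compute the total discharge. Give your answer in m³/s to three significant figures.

9.32 m³/s

w_2 = (2.28 − 0.00)/2 = 1.14 m; q_2 = 0.82 × 1.24 × 1.14 = 1.159 m³/s
w_3 = (2.90 − 1.64)/2 = 0.63 m; q_3 = 0.93 × 1.83 × 0.63 = 1.072 m³/s
w_4 = (4.76 − 2.28)/2 = 1.24 m; q_4 = 1.19 × 1.71 × 1.24 = 2.523 m³/s
w_5 = (5.97 − 2.90)/2 = 1.535 m; q_5 = 0.95 × 1.90 × 1.535 = 2.771 m³/s
w_6 = (7.12 − 4.76)/2 = 1.18 m; q_6 = 1.11 × 1.37 × 1.18 = 1.794 m³/s
Stations 1, 7 contribute zero (depth or velocity is 0).
Q = Σ qᵢ = 9.320 m³/s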